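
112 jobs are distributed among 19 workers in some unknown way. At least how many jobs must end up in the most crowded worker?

The 19 workers are the holes and the 112 jobs are the pigeons.
If every worker held at most 5 jobs, the total would be at most 19 × 5 = 95, which is less than 112.
So some worker holds at least ⌈112/19⌉ = 6 jobs.

6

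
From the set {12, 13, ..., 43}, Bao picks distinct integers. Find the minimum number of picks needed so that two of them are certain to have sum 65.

Two chosen integers sum to 65 exactly when both halves of some pair {x, 65−x} with 22 ≤ x ≤ 65−x ≤ 43 are chosen — 11 such pairs.
The remaining 10 elements (those with no distinct partner in range) can never complete a 65-sum, so the worst case takes all of them and one from each pair: 10 + 11 = 21.
The 22nd integer has to be the second member of some pair, so 21 + 1 = 22.

22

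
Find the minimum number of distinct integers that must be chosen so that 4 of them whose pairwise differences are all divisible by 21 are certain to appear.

Integers whose pairwise differences are multiples of 21 are exactly those sharing a remainder mod 21. By the pigeonhole principle, the 21 residue classes mod 21 are the pigeonholes.
With 63 integers one could put 3 in each residue class and have no class reach 4.
The 64th integer pushes some class to 4, so 21·3 + 1 = 64.

64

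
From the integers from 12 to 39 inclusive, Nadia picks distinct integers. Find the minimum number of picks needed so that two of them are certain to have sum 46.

Two chosen integers sum to 46 exactly when both halves of some pair {x, 46−x} with 12 ≤ x ≤ 46−x ≤ 34 are chosen — 11 such pairs.
The remaining 6 elements (those with no distinct partner in range) can never complete a 46-sum, so the worst case takes all of them and one from each pair: 6 + 11 = 17.
By pigeonhole, the 18th integer has to be the second member of some pair, so 17 + 1 = 18.

18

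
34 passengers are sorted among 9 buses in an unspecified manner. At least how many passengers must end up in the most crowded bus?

Pigeonhole: the 9 buses are the holes and the 34 passengers are the pigeons.
If every bus held at most 3 passengers, the total would be at most 9 × 3 = 27, which is less than 34.
So some bus holds at least ⌈34/9⌉ = 4 passengers.

4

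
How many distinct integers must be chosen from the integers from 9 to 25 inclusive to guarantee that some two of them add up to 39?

Group the elements by complementary pair {x, 39−x}: {14,25}, {15,24}, {16,23}, …, giving 6 two-element pairs and 5 integers whose partner 39−x falls outside [9,25].
Treating each of those 11 groups as a pigeonhole, one can pick one integer per group — 11 integers — with no two summing to 39.
The 12th integer lands in an occupied pair, forcing a sum of 39.

12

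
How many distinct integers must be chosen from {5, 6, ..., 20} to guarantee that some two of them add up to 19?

A set avoiding the sum 19 can contain at most one of each pair {x, 19−x}, plus the 6 elements whose complement lies outside the range.
The integers 10, …, 20 (11 of them) are such a set: any two sum to at least 10+11 = 21 > 19.
Pigeonhole: any 12th integer completes one of the 5 pairs, so 12 choices force a sum of 19.

12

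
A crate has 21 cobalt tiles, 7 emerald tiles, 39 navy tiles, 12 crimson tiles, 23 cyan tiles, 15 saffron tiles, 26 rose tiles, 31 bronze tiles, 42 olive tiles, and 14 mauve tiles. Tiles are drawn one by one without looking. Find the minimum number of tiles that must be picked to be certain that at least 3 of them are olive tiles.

In the worst case for collecting olive tiles, every non-olive tile comes out first.
There are 21 + 7 + 39 + 12 + 23 + 15 + 26 + 31 + 14 = 188 non-olive tiles altogether.
After those, each further tile must be olive, so 188 + 3 = 191 draws guarantee 3 olive tiles.

191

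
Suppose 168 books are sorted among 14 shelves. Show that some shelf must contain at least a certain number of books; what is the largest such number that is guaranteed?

Pigeonhole: the 14 shelves are the holes and the 168 books are the pigeons.
If every shelf held at most 11 books, the total would be at most 14 × 11 = 154, which is less than 168.
So some shelf holds at least ⌈168/14⌉ = 12 books.

12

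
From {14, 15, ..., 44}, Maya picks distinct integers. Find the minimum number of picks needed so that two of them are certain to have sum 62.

19

Group the elements by complementary pair {x, 62−x}: {18,44}, {19,43}, {20,42}, …, giving 13 two-element pairs, the single value 31 (it cannot pair with itself since the integers are distinct), and 4 integers whose partner 62−x falls outside [14,44].
Pigeonhole: treating each of those 18 groups as a pigeonhole, one can pick one integer per group — 18 integers — with no two summing to 62.
The 19th integer lands in an occupied pair, forcing a sum of 62.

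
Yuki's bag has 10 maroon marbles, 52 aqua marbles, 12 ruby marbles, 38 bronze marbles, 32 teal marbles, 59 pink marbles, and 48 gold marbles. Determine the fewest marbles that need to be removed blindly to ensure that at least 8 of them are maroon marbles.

249

In the worst case for collecting maroon marbles, every non-maroon marble comes out first.
There are 52 + 12 + 38 + 32 + 59 + 48 = 241 non-maroon marbles altogether.
After those, each further marble must be maroon, so 241 + 8 = 249 draws guarantee 8 maroon marbles.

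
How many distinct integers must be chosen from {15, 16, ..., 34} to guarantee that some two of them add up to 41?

Two chosen integers sum to 41 exactly when both halves of some pair {x, 41−x} with 15 ≤ x ≤ 41−x ≤ 26 are chosen — 6 such pairs.
The remaining 8 elements (those with no distinct partner in range) can never complete a 41-sum, so the worst case takes all of them and one from each pair: 8 + 6 = 14.
Pigeonhole: the 15th integer has to be the second member of some pair, so 14 + 1 = 15.

15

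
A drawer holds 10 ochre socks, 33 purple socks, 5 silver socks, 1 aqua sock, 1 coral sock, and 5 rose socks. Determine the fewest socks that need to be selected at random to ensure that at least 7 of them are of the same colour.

Pigeonhole: the 6 colours are the holes; the socks drawn are the pigeons.
To avoid 7 of any one colour, the worst case takes at most 6 of each colour, or every sock of a colour that has fewer than 6.
That gives 6 + 6 + 5 + 1 + 1 + 5 = 24 socks with no colour reaching 7.
The next sock forces some colour to 7, so 24 + 1 = 25.

25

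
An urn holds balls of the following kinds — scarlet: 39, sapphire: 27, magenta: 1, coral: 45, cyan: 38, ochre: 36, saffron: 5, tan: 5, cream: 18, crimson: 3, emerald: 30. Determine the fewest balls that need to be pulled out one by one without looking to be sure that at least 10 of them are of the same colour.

78

By pigeonhole, put each drawn ball into a box by colour. The largest draw with every box below 10 takes min(count, 9) from each colour; colours with fewer than 9 contribute all they have.
Σ min(cᵢ, 9) = 9 + 9 + 1 + 9 + 9 + 9 + 5 + 5 + 9 + 3 + 9 = 77.
Draw number 77 + 1 = 78 must push one box to 10.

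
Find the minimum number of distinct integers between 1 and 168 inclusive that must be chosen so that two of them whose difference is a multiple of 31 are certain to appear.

Integers whose pairwise differences are multiples of 31 are exactly those sharing a remainder mod 31. By pigeonhole, the 31 residue classes mod 31 are the pigeonholes.
With 31 integers one could put 1 in each residue class and have no class reach 2.
The 32nd integer pushes some class to 2, so 31·1 + 1 = 32.

32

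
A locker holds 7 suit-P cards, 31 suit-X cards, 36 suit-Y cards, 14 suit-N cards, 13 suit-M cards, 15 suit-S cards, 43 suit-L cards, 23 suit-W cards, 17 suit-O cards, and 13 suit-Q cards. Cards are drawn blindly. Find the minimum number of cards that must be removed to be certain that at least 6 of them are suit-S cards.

203

In the worst case for collecting suit-S cards, every non-suit-S card comes out first.
There are 7 + 31 + 36 + 14 + 13 + 43 + 23 + 17 + 13 = 197 non-suit-S cards altogether.
After those, each further card must be suit-S, so 197 + 6 = 203 draws guarantee 6 suit-S cards.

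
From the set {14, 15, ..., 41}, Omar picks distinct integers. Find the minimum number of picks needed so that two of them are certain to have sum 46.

A set avoiding the sum 46 can contain at most one of each pair {x, 46−x}, plus the 10 elements whose complement lies outside the range or equal to its own complement.
The integers 23, …, 41 (19 of them) are such a set: any two sum to at least 23+24 = 47 > 46.
Any 20th integer completes one of the 9 pairs, so 20 choices force a sum of 46.

20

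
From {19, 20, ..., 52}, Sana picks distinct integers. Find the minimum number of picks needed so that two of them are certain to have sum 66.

Two chosen integers sum to 66 exactly when both halves of some pair {x, 66−x} with 19 ≤ x ≤ 66−x ≤ 47 are chosen — 14 such pairs.
The remaining 6 elements (those with no distinct partner in range) can never complete a 66-sum, so the worst case takes all of them and one from each pair: 6 + 14 = 20.
By pigeonhole, the 21st integer has to be the second member of some pair, so 20 + 1 = 21.

21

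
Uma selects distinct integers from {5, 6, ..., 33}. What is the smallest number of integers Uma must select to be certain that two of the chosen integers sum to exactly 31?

19

Two chosen integers sum to 31 exactly when both halves of some pair {x, 31−x} with 5 ≤ x ≤ 31−x ≤ 26 are chosen — 11 such pairs.
The remaining 7 elements (those with no distinct partner in range) can never complete a 31-sum, so the worst case takes all of them and one from each pair: 7 + 11 = 18.
Pigeonhole: the 19th integer has to be the second member of some pair, so 18 + 1 = 19.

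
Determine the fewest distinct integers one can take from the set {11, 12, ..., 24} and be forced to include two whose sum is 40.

Two chosen integers sum to 40 exactly when both halves of some pair {x, 40−x} with 16 ≤ x ≤ 40−x ≤ 24 are chosen — 4 such pairs.
The remaining 6 elements (those with no distinct partner in range) can never complete a 40-sum, so the worst case takes all of them and one from each pair: 6 + 4 = 10.
By the pigeonhole principle, the 11th integer has to be the second member of some pair, so 10 + 1 = 11.

11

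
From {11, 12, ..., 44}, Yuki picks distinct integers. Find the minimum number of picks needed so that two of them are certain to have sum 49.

A set avoiding the sum 49 can contain at most one of each pair {x, 49−x}, plus the 6 elements whose complement lies outside the range.
The integers 25, …, 44 (20 of them) are such a set: any two sum to at least 25+26 = 51 > 49.
By pigeonhole, any 21st integer completes one of the 14 pairs, so 21 choices force a sum of 49.

21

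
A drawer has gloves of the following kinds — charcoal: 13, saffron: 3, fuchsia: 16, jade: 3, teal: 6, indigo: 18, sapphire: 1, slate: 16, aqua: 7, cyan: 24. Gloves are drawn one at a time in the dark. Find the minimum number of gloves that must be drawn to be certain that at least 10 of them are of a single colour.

66

The 10 colours are the holes; the gloves drawn are the pigeons.
To avoid 10 of any one colour, the worst case takes at most 9 of each colour, or every glove of a colour that has fewer than 9.
That gives 9 + 3 + 9 + 3 + 6 + 9 + 1 + 9 + 7 + 9 = 65 gloves with no colour reaching 10.
The next glove forces some colour to 10, so 65 + 1 = 66.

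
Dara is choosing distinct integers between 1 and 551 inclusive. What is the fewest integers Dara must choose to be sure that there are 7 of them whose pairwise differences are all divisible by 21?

Integers whose pairwise differences are multiples of 21 are exactly those sharing a remainder mod 21. The 21 residue classes mod 21 are the pigeonholes.
With 126 integers one could put 6 in each residue class and have no class reach 7.
The 127th integer pushes some class to 7, so 21·6 + 1 = 127.

127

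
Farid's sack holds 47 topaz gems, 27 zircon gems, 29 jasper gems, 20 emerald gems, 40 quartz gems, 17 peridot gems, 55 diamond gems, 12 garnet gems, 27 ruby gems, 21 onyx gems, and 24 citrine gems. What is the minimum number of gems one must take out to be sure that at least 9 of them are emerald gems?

308

In the worst case for collecting emerald gems, every non-emerald gem comes out first.
There are 47 + 27 + 29 + 40 + 17 + 55 + 12 + 27 + 21 + 24 = 299 non-emerald gems altogether.
After those, each further gem must be emerald, so 299 + 9 = 308 draws guarantee 9 emerald gems.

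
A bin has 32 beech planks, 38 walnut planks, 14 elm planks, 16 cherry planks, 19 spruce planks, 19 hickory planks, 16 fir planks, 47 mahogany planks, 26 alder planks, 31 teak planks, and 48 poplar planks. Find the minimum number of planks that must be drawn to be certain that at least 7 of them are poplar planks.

In the worst case for collecting poplar planks, every non-poplar plank comes out first.
There are 32 + 38 + 14 + 16 + 19 + 19 + 16 + 47 + 26 + 31 = 258 non-poplar planks altogether.
After those, each further plank must be poplar, so 258 + 7 = 265 draws guarantee 7 poplar planks.

265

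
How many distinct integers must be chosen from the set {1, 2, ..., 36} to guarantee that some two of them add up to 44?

23

A set avoiding the sum 44 can contain at most one of each pair {x, 44−x}, plus the 8 elements whose complement lies outside the range or equal to its own complement.
The integers 1, …, 22 (22 of them) are such a set: any two sum to at least 1+2 = 3 and at most 21+22 = 43 < 44.
By pigeonhole, any 23rd integer completes one of the 14 pairs, so 23 choices force a sum of 44.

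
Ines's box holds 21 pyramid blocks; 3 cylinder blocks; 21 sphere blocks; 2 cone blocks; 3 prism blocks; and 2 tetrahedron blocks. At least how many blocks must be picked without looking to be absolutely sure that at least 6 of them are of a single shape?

An adversary could hand out at most 5 blocks per shape (4 shapes run out sooner): 5 + 3 + 5 + 2 + 3 + 2 = 20 blocks and still no shape has 6.
One more block lands in a shape already at 5, so 21 draws are enough and 20 are not.

21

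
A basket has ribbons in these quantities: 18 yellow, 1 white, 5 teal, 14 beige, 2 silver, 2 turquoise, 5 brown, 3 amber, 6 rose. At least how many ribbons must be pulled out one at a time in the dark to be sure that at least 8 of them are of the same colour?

Put each drawn ribbon into a box by colour. The largest draw with every box below 8 takes min(count, 7) from each colour; colours with fewer than 7 contribute all they have.
Σ min(cᵢ, 7) = 7 + 1 + 5 + 7 + 2 + 2 + 5 + 3 + 6 = 38.
Draw number 38 + 1 = 39 must push one box to 8.

39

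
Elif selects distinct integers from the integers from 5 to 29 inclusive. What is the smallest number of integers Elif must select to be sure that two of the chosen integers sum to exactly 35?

14

Two chosen integers sum to 35 exactly when both halves of some pair {x, 35−x} with 6 ≤ x ≤ 35−x ≤ 29 are chosen — 12 such pairs.
The remaining 1 element (those with no distinct partner in range) can never complete a 35-sum, so the worst case takes all of them and one from each pair: 1 + 12 = 13.
By pigeonhole, the 14th integer has to be the second member of some pair, so 13 + 1 = 14.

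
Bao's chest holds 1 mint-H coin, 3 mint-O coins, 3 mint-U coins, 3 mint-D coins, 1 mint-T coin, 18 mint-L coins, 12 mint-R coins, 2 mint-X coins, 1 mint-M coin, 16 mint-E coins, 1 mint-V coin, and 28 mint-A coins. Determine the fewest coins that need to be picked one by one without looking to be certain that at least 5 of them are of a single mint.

Put each drawn coin into a box by mint. The largest draw with every box below 5 takes min(count, 4) from each mint; mints with fewer than 4 contribute all they have.
Σ min(cᵢ, 4) = 1 + 3 + 3 + 3 + 1 + 4 + 4 + 2 + 1 + 4 + 1 + 4 = 31.
Draw number 31 + 1 = 32 must push one box to 5.

32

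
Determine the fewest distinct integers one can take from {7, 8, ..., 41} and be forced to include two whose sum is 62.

A set avoiding the sum 62 can contain at most one of each pair {x, 62−x}, plus the 15 elements whose complement lies outside the range or equal to its own complement.
The integers 7, …, 31 (25 of them) are such a set: any two sum to at least 7+8 = 15 and at most 30+31 = 61 < 62.
Any 26th integer completes one of the 10 pairs, so 26 choices force a sum of 62.

26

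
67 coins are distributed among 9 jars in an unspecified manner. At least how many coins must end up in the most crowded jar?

8

Pigeonhole: the 9 jars are the holes and the 67 coins are the pigeons.
If every jar held at most 7 coins, the total would be at most 9 × 7 = 63, which is less than 67.
So some jar holds at least ⌈67/9⌉ = 8 coins.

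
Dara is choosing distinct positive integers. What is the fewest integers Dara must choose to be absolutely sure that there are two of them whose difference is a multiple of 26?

Integers whose pairwise differences are multiples of 26 are exactly those sharing a remainder mod 26. Pigeonhole: the 26 residue classes mod 26 are the pigeonholes.
With 26 integers one could put 1 in each residue class and have no class reach 2.
The 27th integer pushes some class to 2, so 26·1 + 1 = 27.

27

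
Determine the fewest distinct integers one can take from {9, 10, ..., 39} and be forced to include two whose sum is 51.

Group the elements by complementary pair {x, 51−x}: {12,39}, {13,38}, {14,37}, …, giving 14 two-element pairs and 3 integers whose partner 51−x falls outside [9,39].
Treating each of those 17 groups as a pigeonhole, one can pick one integer per group — 17 integers — with no two summing to 51.
The 18th integer lands in an occupied pair, forcing a sum of 51.

18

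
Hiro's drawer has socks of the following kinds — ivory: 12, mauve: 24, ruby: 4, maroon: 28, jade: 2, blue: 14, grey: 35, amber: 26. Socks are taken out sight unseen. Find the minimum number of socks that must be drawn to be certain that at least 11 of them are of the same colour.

67

An adversary could hand out at most 10 socks per colour (ruby, jade run out sooner): 10 + 10 + 4 + 10 + 2 + 10 + 10 + 10 = 66 socks and still no colour has 11.
One more sock lands in a colour already at 10, so 67 draws are enough and 66 are not.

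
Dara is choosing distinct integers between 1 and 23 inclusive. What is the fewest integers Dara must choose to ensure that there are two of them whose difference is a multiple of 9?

Integers whose pairwise differences are multiples of 9 are exactly those sharing a remainder mod 9. The 9 residue classes mod 9 are the pigeonholes.
With 9 integers one could put 1 in each residue class and have no class reach 2.
The 10th integer pushes some class to 2, so 9·1 + 1 = 10.

10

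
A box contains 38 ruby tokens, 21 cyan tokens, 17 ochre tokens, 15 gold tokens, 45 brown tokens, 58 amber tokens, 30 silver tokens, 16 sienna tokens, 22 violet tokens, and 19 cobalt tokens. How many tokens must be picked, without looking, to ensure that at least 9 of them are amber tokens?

232

In the worst case for collecting amber tokens, every non-amber token comes out first.
There are 38 + 21 + 17 + 15 + 45 + 30 + 16 + 22 + 19 = 223 non-amber tokens altogether.
After those, each further token must be amber, so 223 + 9 = 232 draws guarantee 9 amber tokens.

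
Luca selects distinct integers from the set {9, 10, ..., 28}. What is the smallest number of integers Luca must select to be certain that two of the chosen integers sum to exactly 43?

14

Group the elements by complementary pair {x, 43−x}: {15,28}, {16,27}, {17,26}, …, giving 7 two-element pairs and 6 integers whose partner 43−x falls outside [9,28].
Treating each of those 13 groups as a pigeonhole, one can pick one integer per group — 13 integers — with no two summing to 43.
The 14th integer lands in an occupied pair, forcing a sum of 43.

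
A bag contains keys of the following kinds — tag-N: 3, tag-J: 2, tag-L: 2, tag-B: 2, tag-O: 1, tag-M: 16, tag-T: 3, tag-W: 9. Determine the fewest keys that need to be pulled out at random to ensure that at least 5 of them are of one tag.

By pigeonhole, the 8 tags are the holes; the keys drawn are the pigeons.
To avoid 5 of any one tag, the worst case takes at most 4 of each tag, or every key of a tag that has fewer than 4.
That gives 3 + 2 + 2 + 2 + 1 + 4 + 3 + 4 = 21 keys with no tag reaching 5.
The next key forces some tag to 5, so 21 + 1 = 22.

22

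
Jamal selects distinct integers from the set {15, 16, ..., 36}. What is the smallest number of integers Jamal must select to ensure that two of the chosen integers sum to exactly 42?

A set avoiding the sum 42 can contain at most one of each pair {x, 42−x}, plus the 10 elements whose complement lies outside the range or equal to its own complement.
The integers 21, …, 36 (16 of them) are such a set: any two sum to at least 21+22 = 43 > 42.
Pigeonhole: any 17th integer completes one of the 6 pairs, so 17 choices force a sum of 42.

17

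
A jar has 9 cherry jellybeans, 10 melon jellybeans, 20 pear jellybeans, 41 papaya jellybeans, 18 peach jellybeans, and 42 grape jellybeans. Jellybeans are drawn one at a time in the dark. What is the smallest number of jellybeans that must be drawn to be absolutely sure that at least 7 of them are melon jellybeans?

In the worst case for collecting melon jellybeans, every non-melon jellybean comes out first.
There are 9 + 20 + 41 + 18 + 42 = 130 non-melon jellybeans altogether.
After those, each further jellybean must be melon, so 130 + 7 = 137 draws guarantee 7 melon jellybeans.

137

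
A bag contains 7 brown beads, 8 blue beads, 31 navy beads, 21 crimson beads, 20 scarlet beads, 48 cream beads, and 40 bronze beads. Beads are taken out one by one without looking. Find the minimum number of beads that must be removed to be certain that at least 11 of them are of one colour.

By pigeonhole, the 7 colours are the holes; the beads drawn are the pigeons.
To avoid 11 of any one colour, the worst case takes at most 10 of each colour, or every bead of a colour that has fewer than 10.
That gives 7 + 8 + 10 + 10 + 10 + 10 + 10 = 65 beads with no colour reaching 11.
The next bead forces some colour to 11, so 65 + 1 = 66.

66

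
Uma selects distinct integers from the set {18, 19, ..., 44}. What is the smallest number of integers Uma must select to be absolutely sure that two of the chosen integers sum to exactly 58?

17

Two chosen integers sum to 58 exactly when both halves of some pair {x, 58−x} with 18 ≤ x ≤ 58−x ≤ 40 are chosen — 11 such pairs.
The remaining 5 elements (those with no distinct partner in range) can never complete a 58-sum, so the worst case takes all of them and one from each pair: 5 + 11 = 16.
By the pigeonhole principle, the 17th integer has to be the second member of some pair, so 16 + 1 = 17.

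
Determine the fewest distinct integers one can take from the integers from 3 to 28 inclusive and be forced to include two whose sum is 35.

16

A set avoiding the sum 35 can contain at most one of each pair {x, 35−x}, plus the 4 elements whose complement lies outside the range.
The integers 3, …, 17 (15 of them) are such a set: any two sum to at least 3+4 = 7 and at most 16+17 = 33 < 35.
Any 16th integer completes one of the 11 pairs, so 16 choices force a sum of 35.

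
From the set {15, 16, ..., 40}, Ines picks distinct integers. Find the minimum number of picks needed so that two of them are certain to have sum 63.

Two chosen integers sum to 63 exactly when both halves of some pair {x, 63−x} with 23 ≤ x ≤ 63−x ≤ 40 are chosen — 9 such pairs.
The remaining 8 elements (those with no distinct partner in range) can never complete a 63-sum, so the worst case takes all of them and one from each pair: 8 + 9 = 17.
By pigeonhole, the 18th integer has to be the second member of some pair, so 17 + 1 = 18.

18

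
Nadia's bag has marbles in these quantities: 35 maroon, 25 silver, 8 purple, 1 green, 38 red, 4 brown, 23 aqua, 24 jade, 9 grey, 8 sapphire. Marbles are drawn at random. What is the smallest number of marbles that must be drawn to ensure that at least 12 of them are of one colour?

The 10 colours are the holes; the marbles drawn are the pigeons.
To avoid 12 of any one colour, the worst case takes at most 11 of each colour, or every marble of a colour that has fewer than 11.
That gives 11 + 11 + 8 + 1 + 11 + 4 + 11 + 11 + 9 + 8 = 85 marbles with no colour reaching 12.
The next marble forces some colour to 12, so 85 + 1 = 86.

86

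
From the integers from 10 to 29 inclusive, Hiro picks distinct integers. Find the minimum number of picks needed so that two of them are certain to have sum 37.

Group the elements by complementary pair {x, 37−x}: {10,27}, {11,26}, {12,25}, …, giving 9 two-element pairs and 2 integers whose partner 37−x falls outside [10,29].
Treating each of those 11 groups as a pigeonhole, one can pick one integer per group — 11 integers — with no two summing to 37.
The 12th integer lands in an occupied pair, forcing a sum of 37.

12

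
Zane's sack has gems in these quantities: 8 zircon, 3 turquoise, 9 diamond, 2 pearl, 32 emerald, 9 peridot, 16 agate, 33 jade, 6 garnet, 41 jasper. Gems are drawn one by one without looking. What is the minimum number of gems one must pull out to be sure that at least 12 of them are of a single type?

By pigeonhole, put each drawn gem into a box by type. The largest draw with every box below 12 takes min(count, 11) from each type; types with fewer than 11 contribute all they have.
Σ min(cᵢ, 11) = 8 + 3 + 9 + 2 + 11 + 9 + 11 + 11 + 6 + 11 = 81.
Draw number 81 + 1 = 82 must push one box to 12.

82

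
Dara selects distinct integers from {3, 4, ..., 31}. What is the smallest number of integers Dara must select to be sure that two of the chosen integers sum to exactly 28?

A set avoiding the sum 28 can contain at most one of each pair {x, 28−x}, plus the 7 elements whose complement lies outside the range or equal to its own complement.
The integers 14, …, 31 (18 of them) are such a set: any two sum to at least 14+15 = 29 > 28.
By pigeonhole, any 19th integer completes one of the 11 pairs, so 19 choices force a sum of 28.

19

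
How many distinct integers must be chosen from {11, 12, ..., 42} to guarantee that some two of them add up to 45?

21

A set avoiding the sum 45 can contain at most one of each pair {x, 45−x}, plus the 8 elements whose complement lies outside the range.
The integers 23, …, 42 (20 of them) are such a set: any two sum to at least 23+24 = 47 > 45.
By pigeonhole, any 21st integer completes one of the 12 pairs, so 21 choices force a sum of 45.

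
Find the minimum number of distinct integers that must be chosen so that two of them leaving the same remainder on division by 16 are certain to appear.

The 16 residue classes mod 16 are the pigeonholes.
With 16 integers one could put 1 in each residue class and have no class reach 2.
The 17th integer pushes some class to 2, so 16·1 + 1 = 17.

17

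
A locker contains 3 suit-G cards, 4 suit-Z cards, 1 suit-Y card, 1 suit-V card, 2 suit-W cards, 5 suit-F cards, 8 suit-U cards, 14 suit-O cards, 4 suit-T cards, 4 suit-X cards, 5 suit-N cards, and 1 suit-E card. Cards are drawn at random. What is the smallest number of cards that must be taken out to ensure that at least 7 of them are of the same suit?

Pigeonhole: put each drawn card into a box by suit. The largest draw with every box below 7 takes min(count, 6) from each suit; suits with fewer than 6 contribute all they have.
Σ min(cᵢ, 6) = 3 + 4 + 1 + 1 + 2 + 5 + 6 + 6 + 4 + 4 + 5 + 1 = 42.
Draw number 42 + 1 = 43 must push one box to 7.

43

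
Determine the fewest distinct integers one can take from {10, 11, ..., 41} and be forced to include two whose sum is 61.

Two chosen integers sum to 61 exactly when both halves of some pair {x, 61−x} with 20 ≤ x ≤ 61−x ≤ 41 are chosen — 11 such pairs.
The remaining 10 elements (those with no distinct partner in range) can never complete a 61-sum, so the worst case takes all of them and one from each pair: 10 + 11 = 21.
By pigeonhole, the 22nd integer has to be the second member of some pair, so 21 + 1 = 22.

22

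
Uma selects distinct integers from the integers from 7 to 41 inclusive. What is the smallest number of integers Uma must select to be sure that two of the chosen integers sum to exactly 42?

Group the elements by complementary pair {x, 42−x}: {7,35}, {8,34}, {9,33}, …, giving 14 two-element pairs; the single value 21 (it cannot pair with itself since the integers are distinct); and 6 integers whose partner 42−x falls outside [7,41].
By pigeonhole, treating each of those 21 groups as a pigeonhole, one can pick one integer per group — 21 integers — with no two summing to 42.
The 22nd integer lands in an occupied pair, forcing a sum of 42.

22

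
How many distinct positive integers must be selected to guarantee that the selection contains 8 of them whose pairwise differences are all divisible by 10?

Integers whose pairwise differences are multiples of 10 are exactly those sharing a remainder mod 10. The 10 residue classes mod 10 are the pigeonholes.
With 70 integers one could put 7 in each residue class and have no class reach 8.
The 71st integer pushes some class to 8, so 10·7 + 1 = 71.

71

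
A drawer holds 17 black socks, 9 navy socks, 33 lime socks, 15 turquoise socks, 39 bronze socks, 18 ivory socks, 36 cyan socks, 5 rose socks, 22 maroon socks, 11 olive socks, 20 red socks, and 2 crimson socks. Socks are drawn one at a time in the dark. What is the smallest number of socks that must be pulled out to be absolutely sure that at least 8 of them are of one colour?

78

Put each drawn sock into a box by colour. The largest draw with every box below 8 takes min(count, 7) from each colour; colours with fewer than 7 contribute all they have.
Σ min(cᵢ, 7) = 7 + 7 + 7 + 7 + 7 + 7 + 7 + 5 + 7 + 7 + 7 + 2 = 77.
Draw number 77 + 1 = 78 must push one box to 8.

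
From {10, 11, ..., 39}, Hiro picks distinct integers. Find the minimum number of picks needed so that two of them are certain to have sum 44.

Two chosen integers sum to 44 exactly when both halves of some pair {x, 44−x} with 10 ≤ x ≤ 44−x ≤ 34 are chosen — 12 such pairs.
The remaining 6 elements (those with no distinct partner in range) can never complete a 44-sum, so the worst case takes all of them and one from each pair: 6 + 12 = 18.
The 19th integer has to be the second member of some pair, so 18 + 1 = 19.

19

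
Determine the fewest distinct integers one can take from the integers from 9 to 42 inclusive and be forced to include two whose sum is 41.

23

Two chosen integers sum to 41 exactly when both halves of some pair {x, 41−x} with 9 ≤ x ≤ 41−x ≤ 32 are chosen — 12 such pairs.
The remaining 10 elements (those with no distinct partner in range) can never complete a 41-sum, so the worst case takes all of them and one from each pair: 10 + 12 = 22.
Pigeonhole: the 23rd integer has to be the second member of some pair, so 22 + 1 = 23.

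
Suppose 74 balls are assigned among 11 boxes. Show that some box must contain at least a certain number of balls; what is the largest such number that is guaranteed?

7

The 11 boxes are the holes and the 74 balls are the pigeons.
If every box held at most 6 balls, the total would be at most 11 × 6 = 66, which is less than 74.
So some box holds at least ⌈74/11⌉ = 7 balls.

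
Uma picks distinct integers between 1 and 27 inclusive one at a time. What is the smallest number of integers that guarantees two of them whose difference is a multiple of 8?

Integers whose pairwise differences are multiples of 8 are exactly those sharing a remainder mod 8. The 8 residue classes mod 8 are the pigeonholes.
With 8 integers one could put 1 in each residue class and have no class reach 2.
The 9th integer pushes some class to 2, so 8·1 + 1 = 9.

9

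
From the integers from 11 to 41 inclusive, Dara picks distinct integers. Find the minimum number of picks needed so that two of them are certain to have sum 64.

A set avoiding the sum 64 can contain at most one of each pair {x, 64−x}, plus the 13 elements whose complement lies outside the range or equal to its own complement.
The integers 11, …, 32 (22 of them) are such a set: any two sum to at least 11+12 = 23 and at most 31+32 = 63 < 64.
By pigeonhole, any 23rd integer completes one of the 9 pairs, so 23 choices force a sum of 64.

23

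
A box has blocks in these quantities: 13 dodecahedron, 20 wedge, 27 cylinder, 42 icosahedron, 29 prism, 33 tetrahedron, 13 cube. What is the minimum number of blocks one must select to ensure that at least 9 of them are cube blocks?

173

In the worst case for collecting cube blocks, every non-cube block comes out first.
There are 13 + 20 + 27 + 42 + 29 + 33 = 164 non-cube blocks altogether.
After those, each further block must be cube, so 164 + 9 = 173 draws guarantee 9 cube blocks.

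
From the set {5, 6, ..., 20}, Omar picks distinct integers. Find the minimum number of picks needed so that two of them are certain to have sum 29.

11

Two chosen integers sum to 29 exactly when both halves of some pair {x, 29−x} with 9 ≤ x ≤ 29−x ≤ 20 are chosen — 6 such pairs.
The remaining 4 elements (those with no distinct partner in range) can never complete a 29-sum, so the worst case takes all of them and one from each pair: 4 + 6 = 10.
Pigeonhole: the 11th integer has to be the second member of some pair, so 10 + 1 = 11.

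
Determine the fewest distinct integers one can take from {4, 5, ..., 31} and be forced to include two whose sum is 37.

16

Two chosen integers sum to 37 exactly when both halves of some pair {x, 37−x} with 6 ≤ x ≤ 37−x ≤ 31 are chosen — 13 such pairs.
The remaining 2 elements (those with no distinct partner in range) can never complete a 37-sum, so the worst case takes all of them and one from each pair: 2 + 13 = 15.
Pigeonhole: the 16th integer has to be the second member of some pair, so 15 + 1 = 16.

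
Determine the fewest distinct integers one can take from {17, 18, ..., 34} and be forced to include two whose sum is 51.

10

Group the elements by complementary pair {x, 51−x}: {17,34}, {18,33}, {19,32}, …, giving 9 two-element pairs.
Treating each of those 9 groups as a pigeonhole, one can pick one integer per group — 9 integers — with no two summing to 51.
The 10th integer lands in an occupied pair, forcing a sum of 51.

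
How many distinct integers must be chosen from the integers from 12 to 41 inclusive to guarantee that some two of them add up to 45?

A set avoiding the sum 45 can contain at most one of each pair {x, 45−x}, plus the 8 elements whose complement lies outside the range.
The integers 23, …, 41 (19 of them) are such a set: any two sum to at least 23+24 = 47 > 45.
Any 20th integer completes one of the 11 pairs, so 20 choices force a sum of 45.

20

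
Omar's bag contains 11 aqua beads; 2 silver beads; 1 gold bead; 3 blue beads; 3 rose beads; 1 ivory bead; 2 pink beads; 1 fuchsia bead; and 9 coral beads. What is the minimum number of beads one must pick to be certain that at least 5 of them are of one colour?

By the pigeonhole principle, put each drawn bead into a box by colour. The largest draw with every box below 5 takes min(count, 4) from each colour; colours with fewer than 4 contribute all they have.
Σ min(cᵢ, 4) = 4 + 2 + 1 + 3 + 3 + 1 + 2 + 1 + 4 = 21.
Draw number 21 + 1 = 22 must push one box to 5.

22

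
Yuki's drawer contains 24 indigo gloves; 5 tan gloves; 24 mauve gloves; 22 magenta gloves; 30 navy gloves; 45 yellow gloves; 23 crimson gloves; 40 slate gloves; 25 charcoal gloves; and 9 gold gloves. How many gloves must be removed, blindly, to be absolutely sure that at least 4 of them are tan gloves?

In the worst case for collecting tan gloves, every non-tan glove comes out first.
There are 24 + 24 + 22 + 30 + 45 + 23 + 40 + 25 + 9 = 242 non-tan gloves altogether.
After those, each further glove must be tan, so 242 + 4 = 246 draws guarantee 4 tan gloves.

246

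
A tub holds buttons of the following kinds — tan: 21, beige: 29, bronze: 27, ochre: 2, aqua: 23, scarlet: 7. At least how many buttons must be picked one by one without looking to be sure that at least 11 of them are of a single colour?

50

An adversary could hand out at most 10 buttons per colour (ochre, scarlet run out sooner): 10 + 10 + 10 + 2 + 10 + 7 = 49 buttons and still no colour has 11.
By the pigeonhole principle, one more button lands in a colour already at 10, so 50 draws are enough and 49 are not.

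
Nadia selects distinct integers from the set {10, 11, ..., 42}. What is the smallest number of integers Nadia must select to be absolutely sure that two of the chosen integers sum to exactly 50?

19

A set avoiding the sum 50 can contain at most one of each pair {x, 50−x}, plus the 3 elements whose complement lies outside the range or equal to its own complement.
The integers 25, …, 42 (18 of them) are such a set: any two sum to at least 25+26 = 51 > 50.
By pigeonhole, any 19th integer completes one of the 15 pairs, so 19 choices force a sum of 50.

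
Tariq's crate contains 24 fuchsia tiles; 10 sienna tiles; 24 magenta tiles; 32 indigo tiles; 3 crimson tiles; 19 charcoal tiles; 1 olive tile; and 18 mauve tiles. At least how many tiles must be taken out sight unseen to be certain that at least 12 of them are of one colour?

By the pigeonhole principle, the 8 colours are the holes; the tiles drawn are the pigeons.
To avoid 12 of any one colour, the worst case takes at most 11 of each colour, or every tile of a colour that has fewer than 11.
That gives 11 + 10 + 11 + 11 + 3 + 11 + 1 + 11 = 69 tiles with no colour reaching 12.
The next tile forces some colour to 12, so 69 + 1 = 70.

70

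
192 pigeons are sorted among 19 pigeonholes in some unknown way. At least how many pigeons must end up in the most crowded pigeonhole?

11

Pigeonhole: the 19 pigeonholes are the holes and the 192 pigeons are the pigeons.
If every pigeonhole held at most 10 pigeons, the total would be at most 19 × 10 = 190, which is less than 192.
So some pigeonhole holds at least ⌈192/19⌉ = 11 pigeons.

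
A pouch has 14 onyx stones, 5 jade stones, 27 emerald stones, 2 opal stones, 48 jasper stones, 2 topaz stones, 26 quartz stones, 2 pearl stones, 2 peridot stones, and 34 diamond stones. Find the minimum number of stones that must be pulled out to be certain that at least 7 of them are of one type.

By pigeonhole, the 10 types are the holes; the stones drawn are the pigeons.
To avoid 7 of any one type, the worst case takes at most 6 of each type, or every stone of a type that has fewer than 6.
That gives 6 + 5 + 6 + 2 + 6 + 2 + 6 + 2 + 2 + 6 = 43 stones with no type reaching 7.
The next stone forces some type to 7, so 43 + 1 = 44.

44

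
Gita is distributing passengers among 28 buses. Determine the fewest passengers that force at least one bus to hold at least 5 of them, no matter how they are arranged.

113

With 112 passengers one could put exactly 4 in each of the 28 buses, and no bus would reach 5.
One more passenger must land in a bus that already has 4, giving it 5.
So 28 × 4 + 1 = 113 passengers are required.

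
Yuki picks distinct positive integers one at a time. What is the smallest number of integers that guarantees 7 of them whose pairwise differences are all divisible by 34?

Integers whose pairwise differences are multiples of 34 are exactly those sharing a remainder mod 34. By pigeonhole, the 34 residue classes mod 34 are the pigeonholes.
With 204 integers one could put 6 in each residue class and have no class reach 7.
The 205th integer pushes some class to 7, so 34·6 + 1 = 205.

205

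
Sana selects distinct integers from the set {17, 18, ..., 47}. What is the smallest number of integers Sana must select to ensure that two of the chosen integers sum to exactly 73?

A set avoiding the sum 73 can contain at most one of each pair {x, 73−x}, plus the 9 elements whose complement lies outside the range.
The integers 17, …, 36 (20 of them) are such a set: any two sum to at least 17+18 = 35 and at most 35+36 = 71 < 73.
Any 21st integer completes one of the 11 pairs, so 21 choices force a sum of 73.

21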